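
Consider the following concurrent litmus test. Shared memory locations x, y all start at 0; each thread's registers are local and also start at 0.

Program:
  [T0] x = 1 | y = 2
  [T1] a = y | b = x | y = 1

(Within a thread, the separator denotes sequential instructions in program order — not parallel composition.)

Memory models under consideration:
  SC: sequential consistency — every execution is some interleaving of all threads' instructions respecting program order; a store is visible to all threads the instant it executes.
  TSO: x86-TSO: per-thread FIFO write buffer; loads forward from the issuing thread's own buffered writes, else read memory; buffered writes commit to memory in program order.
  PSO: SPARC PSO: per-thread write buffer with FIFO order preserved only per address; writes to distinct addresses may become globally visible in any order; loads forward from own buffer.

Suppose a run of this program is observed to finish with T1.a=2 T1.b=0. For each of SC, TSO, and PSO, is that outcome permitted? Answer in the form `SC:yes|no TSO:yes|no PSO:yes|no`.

outcome vector order: (T1.a,T1.b)
[SC] allowed = {<0 0>, <0 1>, <2 1>}
[TSO] allowed = {<0 0>, <0 1>, <2 1>}
[PSO] allowed = {<0 0>, <0 1>, <2 0>, <2 1>}
target <2 0> ∈ {PSO}

SC:no TSO:no PSO:yes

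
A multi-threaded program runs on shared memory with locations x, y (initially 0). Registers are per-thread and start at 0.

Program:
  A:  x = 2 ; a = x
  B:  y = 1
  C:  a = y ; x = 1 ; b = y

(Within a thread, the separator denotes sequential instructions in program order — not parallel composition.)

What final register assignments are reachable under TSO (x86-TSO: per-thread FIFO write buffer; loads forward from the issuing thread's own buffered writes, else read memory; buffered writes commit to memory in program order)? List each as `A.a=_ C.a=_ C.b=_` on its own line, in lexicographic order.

A.a=1 C.a=0 C.b=0
A.a=1 C.a=0 C.b=1
A.a=1 C.a=1 C.b=1
A.a=2 C.a=0 C.b=0
A.a=2 C.a=0 C.b=1
A.a=2 C.a=1 C.b=1

outcome vector order: (A.a,C.a,C.b)
|TSO outcomes| = 6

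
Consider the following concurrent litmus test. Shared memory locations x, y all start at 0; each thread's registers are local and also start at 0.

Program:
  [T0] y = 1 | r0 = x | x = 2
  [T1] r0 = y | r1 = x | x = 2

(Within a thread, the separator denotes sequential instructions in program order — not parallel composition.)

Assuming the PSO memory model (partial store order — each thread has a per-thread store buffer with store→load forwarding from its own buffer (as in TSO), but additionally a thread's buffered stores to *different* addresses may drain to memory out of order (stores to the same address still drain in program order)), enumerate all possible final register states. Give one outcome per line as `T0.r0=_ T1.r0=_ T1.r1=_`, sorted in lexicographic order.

T0.r0=0 T1.r0=0 T1.r1=0
T0.r0=0 T1.r0=0 T1.r1=2
T0.r0=0 T1.r0=1 T1.r1=0
T0.r0=0 T1.r0=1 T1.r1=2
T0.r0=2 T1.r0=0 T1.r1=0
T0.r0=2 T1.r0=1 T1.r1=0

outcome vector order: (T0.r0,T1.r0,T1.r1)
|PSO outcomes| = 6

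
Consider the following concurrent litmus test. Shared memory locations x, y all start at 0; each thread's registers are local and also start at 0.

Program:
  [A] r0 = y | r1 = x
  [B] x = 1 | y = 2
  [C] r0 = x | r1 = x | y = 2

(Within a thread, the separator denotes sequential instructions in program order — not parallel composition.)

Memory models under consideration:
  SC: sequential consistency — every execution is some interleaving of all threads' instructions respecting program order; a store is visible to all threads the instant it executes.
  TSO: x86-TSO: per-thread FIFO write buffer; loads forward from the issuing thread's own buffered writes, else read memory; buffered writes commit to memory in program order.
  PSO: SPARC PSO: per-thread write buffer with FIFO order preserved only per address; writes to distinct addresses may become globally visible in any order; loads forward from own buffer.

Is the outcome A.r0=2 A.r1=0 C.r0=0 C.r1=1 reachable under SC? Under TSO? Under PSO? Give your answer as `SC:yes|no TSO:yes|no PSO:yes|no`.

outcome vector order: (A.r0,A.r1,C.r0,C.r1)
under SC → <0 0 0 0>, <0 0 0 1>, <0 0 1 1>, <0 1 0 0>, <0 1 0 1>, <0 1 1 1>, <2 0 0 0>, <2 1 0 0>, <2 1 0 1>, <2 1 1 1>
under TSO → <0 0 0 0>, <0 0 0 1>, <0 0 1 1>, <0 1 0 0>, <0 1 0 1>, <0 1 1 1>, <2 0 0 0>, <2 1 0 0>, <2 1 0 1>, <2 1 1 1>
under PSO → <0 0 0 0>, <0 0 0 1>, <0 0 1 1>, <0 1 0 0>, <0 1 0 1>, <0 1 1 1>, <2 0 0 0>, <2 0 0 1>, <2 0 1 1>, <2 1 0 0>, <2 1 0 1>, <2 1 1 1>
target <2 0 0 1> ∈ {PSO}

SC:no TSO:no PSO:yes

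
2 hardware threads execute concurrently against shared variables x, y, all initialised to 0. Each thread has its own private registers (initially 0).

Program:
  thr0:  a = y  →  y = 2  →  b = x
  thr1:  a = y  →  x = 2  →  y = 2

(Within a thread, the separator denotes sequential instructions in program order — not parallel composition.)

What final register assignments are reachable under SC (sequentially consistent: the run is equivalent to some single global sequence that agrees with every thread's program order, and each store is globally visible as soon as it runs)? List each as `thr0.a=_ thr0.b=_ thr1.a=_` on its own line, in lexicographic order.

outcome vector order: (thr0.a,thr0.b,thr1.a)
|SC outcomes| = 5

thr0.a=0 thr0.b=0 thr1.a=0
thr0.a=0 thr0.b=0 thr1.a=2
thr0.a=0 thr0.b=2 thr1.a=0
thr0.a=0 thr0.b=2 thr1.a=2
thr0.a=2 thr0.b=2 thr1.a=0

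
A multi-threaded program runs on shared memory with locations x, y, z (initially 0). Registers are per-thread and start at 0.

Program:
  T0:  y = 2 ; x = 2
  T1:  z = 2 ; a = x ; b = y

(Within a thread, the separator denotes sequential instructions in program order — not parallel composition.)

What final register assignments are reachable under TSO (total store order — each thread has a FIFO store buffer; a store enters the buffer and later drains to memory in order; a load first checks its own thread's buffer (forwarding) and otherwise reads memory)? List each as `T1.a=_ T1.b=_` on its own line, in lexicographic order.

T1.a=0 T1.b=0
T1.a=0 T1.b=2
T1.a=2 T1.b=2

outcome vector order: (T1.a,T1.b)
|TSO outcomes| = 3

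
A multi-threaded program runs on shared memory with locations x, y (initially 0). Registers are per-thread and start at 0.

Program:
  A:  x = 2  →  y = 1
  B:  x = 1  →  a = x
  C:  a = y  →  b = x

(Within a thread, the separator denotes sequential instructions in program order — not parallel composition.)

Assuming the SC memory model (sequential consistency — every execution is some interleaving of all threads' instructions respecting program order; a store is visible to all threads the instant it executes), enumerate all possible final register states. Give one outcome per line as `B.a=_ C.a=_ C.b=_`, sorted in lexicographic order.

B.a=1 C.a=0 C.b=0
B.a=1 C.a=0 C.b=1
B.a=1 C.a=0 C.b=2
B.a=1 C.a=1 C.b=1
B.a=1 C.a=1 C.b=2
B.a=2 C.a=0 C.b=0
B.a=2 C.a=0 C.b=1
B.a=2 C.a=0 C.b=2
B.a=2 C.a=1 C.b=2

outcome vector order: (B.a,C.a,C.b)
|SC outcomes| = 9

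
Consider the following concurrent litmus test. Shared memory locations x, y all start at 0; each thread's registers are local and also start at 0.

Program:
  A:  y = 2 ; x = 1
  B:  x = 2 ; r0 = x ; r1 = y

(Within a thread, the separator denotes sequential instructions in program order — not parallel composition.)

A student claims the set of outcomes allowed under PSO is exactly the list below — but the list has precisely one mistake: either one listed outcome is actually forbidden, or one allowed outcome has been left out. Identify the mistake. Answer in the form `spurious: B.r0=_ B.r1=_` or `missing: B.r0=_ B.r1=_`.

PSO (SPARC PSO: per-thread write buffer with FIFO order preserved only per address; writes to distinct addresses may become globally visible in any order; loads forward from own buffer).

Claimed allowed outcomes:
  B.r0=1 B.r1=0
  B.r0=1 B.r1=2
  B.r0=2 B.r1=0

outcome vector order: (B.r0,B.r1)
under PSO → (1,0); (1,2); (2,0); (2,2)
PSO∖claimed = {(2,2)}

missing: B.r0=2 B.r1=2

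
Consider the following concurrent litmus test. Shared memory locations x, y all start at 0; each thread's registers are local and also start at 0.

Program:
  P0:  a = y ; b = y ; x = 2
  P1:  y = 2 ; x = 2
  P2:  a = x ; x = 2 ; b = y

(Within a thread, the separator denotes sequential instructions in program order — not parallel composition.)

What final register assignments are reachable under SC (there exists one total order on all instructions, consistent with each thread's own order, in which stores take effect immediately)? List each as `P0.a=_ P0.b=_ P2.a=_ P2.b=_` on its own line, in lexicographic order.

P0.a=0 P0.b=0 P2.a=0 P2.b=0
P0.a=0 P0.b=0 P2.a=0 P2.b=2
P0.a=0 P0.b=0 P2.a=2 P2.b=0
P0.a=0 P0.b=0 P2.a=2 P2.b=2
P0.a=0 P0.b=2 P2.a=0 P2.b=0
P0.a=0 P0.b=2 P2.a=0 P2.b=2
P0.a=0 P0.b=2 P2.a=2 P2.b=2
P0.a=2 P0.b=2 P2.a=0 P2.b=0
P0.a=2 P0.b=2 P2.a=0 P2.b=2
P0.a=2 P0.b=2 P2.a=2 P2.b=2

outcome vector order: (P0.a,P0.b,P2.a,P2.b)
|SC outcomes| = 10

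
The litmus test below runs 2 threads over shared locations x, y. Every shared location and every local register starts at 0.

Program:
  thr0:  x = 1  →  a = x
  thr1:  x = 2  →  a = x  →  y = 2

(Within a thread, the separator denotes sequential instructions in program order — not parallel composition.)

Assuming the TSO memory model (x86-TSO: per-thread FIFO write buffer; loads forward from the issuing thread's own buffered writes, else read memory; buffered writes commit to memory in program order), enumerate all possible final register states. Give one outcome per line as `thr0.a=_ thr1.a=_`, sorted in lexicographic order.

outcome vector order: (thr0.a,thr1.a)
|TSO outcomes| = 3

thr0.a=1 thr1.a=1
thr0.a=1 thr1.a=2
thr0.a=2 thr1.a=2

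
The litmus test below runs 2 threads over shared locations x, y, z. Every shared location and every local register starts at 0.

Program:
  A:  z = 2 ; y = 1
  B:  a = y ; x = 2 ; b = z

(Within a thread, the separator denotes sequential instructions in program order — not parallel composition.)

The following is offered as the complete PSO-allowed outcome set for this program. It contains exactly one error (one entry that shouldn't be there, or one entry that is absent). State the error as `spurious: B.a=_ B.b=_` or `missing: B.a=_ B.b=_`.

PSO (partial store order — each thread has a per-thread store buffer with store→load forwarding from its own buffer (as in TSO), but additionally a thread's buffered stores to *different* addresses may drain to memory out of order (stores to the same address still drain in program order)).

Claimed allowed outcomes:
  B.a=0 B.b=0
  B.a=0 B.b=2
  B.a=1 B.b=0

outcome vector order: (B.a,B.b)
PSO (4): 0/0; 0/2; 1/0; 1/2
PSO∖claimed = {1/2}

missing: B.a=1 B.b=2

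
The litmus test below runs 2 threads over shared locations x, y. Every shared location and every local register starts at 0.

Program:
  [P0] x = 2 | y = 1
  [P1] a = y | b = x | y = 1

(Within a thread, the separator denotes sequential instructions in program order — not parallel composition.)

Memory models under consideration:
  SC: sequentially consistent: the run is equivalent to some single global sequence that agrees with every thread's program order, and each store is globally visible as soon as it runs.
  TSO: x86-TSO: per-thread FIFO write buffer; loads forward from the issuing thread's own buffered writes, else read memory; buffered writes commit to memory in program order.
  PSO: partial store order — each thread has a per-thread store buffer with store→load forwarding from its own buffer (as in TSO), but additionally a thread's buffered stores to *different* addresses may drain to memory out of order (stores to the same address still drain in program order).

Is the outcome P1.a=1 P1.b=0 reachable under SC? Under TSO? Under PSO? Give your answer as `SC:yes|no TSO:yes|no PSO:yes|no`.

outcome vector order: (P1.a,P1.b)
[SC] allowed = {(0,0); (0,2); (1,2)}
[TSO] allowed = {(0,0); (0,2); (1,2)}
[PSO] allowed = {(0,0); (0,2); (1,0); (1,2)}
target (1,0) ∈ {PSO}

SC:no TSO:no PSO:yes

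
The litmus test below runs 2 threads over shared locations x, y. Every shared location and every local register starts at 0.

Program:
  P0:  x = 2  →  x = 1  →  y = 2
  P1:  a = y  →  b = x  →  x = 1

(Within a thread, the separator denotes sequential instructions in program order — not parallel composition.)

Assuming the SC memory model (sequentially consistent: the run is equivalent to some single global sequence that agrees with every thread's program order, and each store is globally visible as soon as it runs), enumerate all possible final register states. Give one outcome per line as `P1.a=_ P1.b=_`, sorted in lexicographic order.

outcome vector order: (P1.a,P1.b)
|SC outcomes| = 4

P1.a=0 P1.b=0
P1.a=0 P1.b=1
P1.a=0 P1.b=2
P1.a=2 P1.b=1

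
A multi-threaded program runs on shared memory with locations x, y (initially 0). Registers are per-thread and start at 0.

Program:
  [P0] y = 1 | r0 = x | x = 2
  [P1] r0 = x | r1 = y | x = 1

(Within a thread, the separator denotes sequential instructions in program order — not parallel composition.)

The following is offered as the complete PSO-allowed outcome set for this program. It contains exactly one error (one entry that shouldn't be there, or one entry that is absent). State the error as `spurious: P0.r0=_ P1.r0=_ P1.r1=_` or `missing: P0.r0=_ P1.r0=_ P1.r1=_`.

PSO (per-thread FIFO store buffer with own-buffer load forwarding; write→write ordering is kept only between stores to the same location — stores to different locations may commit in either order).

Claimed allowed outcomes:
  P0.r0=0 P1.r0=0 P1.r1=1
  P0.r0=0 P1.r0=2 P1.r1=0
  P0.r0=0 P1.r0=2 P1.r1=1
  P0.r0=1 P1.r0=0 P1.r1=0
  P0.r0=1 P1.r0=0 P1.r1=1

missing: P0.r0=0 P1.r0=0 P1.r1=0

outcome vector order: (P0.r0,P1.r0,P1.r1)
PSO (6): 000; 001; 020; 021; 100; 101
PSO∖claimed = {000}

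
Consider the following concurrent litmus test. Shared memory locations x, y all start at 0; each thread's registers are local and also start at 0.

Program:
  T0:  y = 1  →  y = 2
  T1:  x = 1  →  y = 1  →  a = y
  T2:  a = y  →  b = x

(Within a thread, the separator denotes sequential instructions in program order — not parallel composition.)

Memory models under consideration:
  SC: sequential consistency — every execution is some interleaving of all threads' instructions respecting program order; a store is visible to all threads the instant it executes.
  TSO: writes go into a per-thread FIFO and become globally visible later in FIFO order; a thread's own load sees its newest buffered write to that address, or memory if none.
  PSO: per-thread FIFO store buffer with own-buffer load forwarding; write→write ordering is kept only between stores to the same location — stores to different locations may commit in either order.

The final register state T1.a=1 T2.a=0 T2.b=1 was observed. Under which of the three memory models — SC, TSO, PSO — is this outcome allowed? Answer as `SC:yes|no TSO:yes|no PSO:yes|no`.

SC:yes TSO:yes PSO:yes

outcome vector order: (T1.a,T2.a,T2.b)
[SC] allowed = {100; 101; 110; 111; 120; 121; 200; 201; 210; 211; 221}
[TSO] allowed = {100; 101; 110; 111; 120; 121; 200; 201; 210; 211; 221}
[PSO] allowed = {100; 101; 110; 111; 120; 121; 200; 201; 210; 211; 220; 221}
target 101 ∈ {SC,TSO,PSO}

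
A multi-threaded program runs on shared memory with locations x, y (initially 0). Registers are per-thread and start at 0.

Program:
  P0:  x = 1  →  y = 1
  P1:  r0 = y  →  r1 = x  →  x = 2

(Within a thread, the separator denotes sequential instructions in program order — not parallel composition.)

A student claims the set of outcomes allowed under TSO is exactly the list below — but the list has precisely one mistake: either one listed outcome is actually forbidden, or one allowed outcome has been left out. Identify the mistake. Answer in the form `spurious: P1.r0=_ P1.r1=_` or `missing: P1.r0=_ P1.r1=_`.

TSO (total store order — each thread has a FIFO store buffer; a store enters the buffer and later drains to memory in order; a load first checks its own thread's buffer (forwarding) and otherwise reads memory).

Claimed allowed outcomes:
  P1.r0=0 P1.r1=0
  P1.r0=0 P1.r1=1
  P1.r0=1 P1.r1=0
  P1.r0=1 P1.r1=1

outcome vector order: (P1.r0,P1.r1)
under TSO → <0 0>; <0 1>; <1 1>
claimed∖TSO = {<1 0>}

spurious: P1.r0=1 P1.r1=0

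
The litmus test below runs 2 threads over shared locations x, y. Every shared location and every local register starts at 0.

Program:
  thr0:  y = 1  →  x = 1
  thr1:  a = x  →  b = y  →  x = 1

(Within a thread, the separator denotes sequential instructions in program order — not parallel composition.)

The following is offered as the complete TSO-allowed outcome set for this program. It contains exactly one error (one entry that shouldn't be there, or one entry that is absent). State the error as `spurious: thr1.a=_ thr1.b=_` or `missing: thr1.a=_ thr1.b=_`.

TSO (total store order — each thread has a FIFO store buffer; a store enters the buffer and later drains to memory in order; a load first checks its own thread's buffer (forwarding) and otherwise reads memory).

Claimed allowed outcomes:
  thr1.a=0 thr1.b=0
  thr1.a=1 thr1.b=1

outcome vector order: (thr1.a,thr1.b)
[TSO] allowed = {00, 01, 11}
TSO∖claimed = {01}

missing: thr1.a=0 thr1.b=1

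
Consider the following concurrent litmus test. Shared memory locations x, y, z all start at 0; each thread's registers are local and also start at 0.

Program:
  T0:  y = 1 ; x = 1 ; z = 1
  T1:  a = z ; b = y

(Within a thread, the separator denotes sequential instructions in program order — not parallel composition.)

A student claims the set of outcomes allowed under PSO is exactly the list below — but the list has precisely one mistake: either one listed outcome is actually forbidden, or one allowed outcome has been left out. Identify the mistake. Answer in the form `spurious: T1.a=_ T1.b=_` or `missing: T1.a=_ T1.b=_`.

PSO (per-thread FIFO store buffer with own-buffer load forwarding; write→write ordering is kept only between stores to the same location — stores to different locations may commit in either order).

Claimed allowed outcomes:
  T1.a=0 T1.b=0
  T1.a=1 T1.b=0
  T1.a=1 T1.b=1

missing: T1.a=0 T1.b=1

outcome vector order: (T1.a,T1.b)
under PSO → (0,0); (0,1); (1,0); (1,1)
PSO∖claimed = {(0,1)}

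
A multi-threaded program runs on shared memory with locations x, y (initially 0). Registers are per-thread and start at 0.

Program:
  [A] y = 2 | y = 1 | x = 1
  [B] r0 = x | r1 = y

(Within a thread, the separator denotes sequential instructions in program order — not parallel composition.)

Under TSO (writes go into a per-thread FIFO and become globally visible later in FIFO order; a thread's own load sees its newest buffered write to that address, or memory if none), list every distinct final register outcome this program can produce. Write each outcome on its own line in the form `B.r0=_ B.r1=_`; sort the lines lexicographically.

outcome vector order: (B.r0,B.r1)
|TSO outcomes| = 4

B.r0=0 B.r1=0
B.r0=0 B.r1=1
B.r0=0 B.r1=2
B.r0=1 B.r1=1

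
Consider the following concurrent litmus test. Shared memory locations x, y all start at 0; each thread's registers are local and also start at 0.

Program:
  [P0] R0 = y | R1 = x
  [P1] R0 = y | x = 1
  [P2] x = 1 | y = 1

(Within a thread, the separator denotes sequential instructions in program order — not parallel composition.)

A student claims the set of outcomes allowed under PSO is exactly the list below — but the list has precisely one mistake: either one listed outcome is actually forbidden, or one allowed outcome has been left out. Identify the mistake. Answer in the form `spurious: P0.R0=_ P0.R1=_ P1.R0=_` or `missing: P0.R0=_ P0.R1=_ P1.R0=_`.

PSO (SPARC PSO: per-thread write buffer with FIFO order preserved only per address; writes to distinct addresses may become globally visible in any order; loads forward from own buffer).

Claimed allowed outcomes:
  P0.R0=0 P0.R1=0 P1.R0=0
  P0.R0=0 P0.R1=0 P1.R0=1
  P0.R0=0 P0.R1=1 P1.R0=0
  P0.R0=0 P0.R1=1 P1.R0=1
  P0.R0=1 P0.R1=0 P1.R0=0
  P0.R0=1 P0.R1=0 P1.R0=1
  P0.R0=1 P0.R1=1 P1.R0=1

outcome vector order: (P0.R0,P0.R1,P1.R0)
PSO: 8 outcomes — {000 001 010 011 100 101 110 111}
PSO∖claimed = {110}

missing: P0.R0=1 P0.R1=1 P1.R0=0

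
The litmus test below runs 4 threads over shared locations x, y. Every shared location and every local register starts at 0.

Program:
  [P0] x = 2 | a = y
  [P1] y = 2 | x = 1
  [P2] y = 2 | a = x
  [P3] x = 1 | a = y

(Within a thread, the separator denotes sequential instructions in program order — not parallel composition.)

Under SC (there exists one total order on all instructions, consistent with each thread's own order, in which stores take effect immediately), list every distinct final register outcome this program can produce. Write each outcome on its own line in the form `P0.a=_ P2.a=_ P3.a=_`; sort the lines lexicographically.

outcome vector order: (P0.a,P2.a,P3.a)
|SC outcomes| = 9

P0.a=0 P2.a=1 P3.a=0
P0.a=0 P2.a=1 P3.a=2
P0.a=0 P2.a=2 P3.a=0
P0.a=0 P2.a=2 P3.a=2
P0.a=2 P2.a=0 P3.a=2
P0.a=2 P2.a=1 P3.a=0
P0.a=2 P2.a=1 P3.a=2
P0.a=2 P2.a=2 P3.a=0
P0.a=2 P2.a=2 P3.a=2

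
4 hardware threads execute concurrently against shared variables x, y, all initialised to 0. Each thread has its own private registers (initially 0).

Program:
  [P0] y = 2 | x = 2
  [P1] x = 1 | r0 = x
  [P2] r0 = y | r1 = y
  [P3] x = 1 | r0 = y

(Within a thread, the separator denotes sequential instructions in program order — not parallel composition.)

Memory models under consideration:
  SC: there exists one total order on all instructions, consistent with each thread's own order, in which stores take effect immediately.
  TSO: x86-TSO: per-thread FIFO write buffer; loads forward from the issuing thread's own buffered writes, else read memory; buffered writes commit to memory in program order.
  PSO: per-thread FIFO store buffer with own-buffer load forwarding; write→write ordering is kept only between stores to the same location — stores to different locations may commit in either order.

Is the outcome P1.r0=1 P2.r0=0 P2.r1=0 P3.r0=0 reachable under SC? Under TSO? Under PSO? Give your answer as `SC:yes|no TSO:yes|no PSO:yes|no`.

outcome vector order: (P1.r0,P2.r0,P2.r1,P3.r0)
under SC → (1,0,0,0); (1,0,0,2); (1,0,2,0); (1,0,2,2); (1,2,2,0); (1,2,2,2); (2,0,0,0); (2,0,0,2); (2,0,2,0); (2,0,2,2); (2,2,2,0); (2,2,2,2)
under TSO → (1,0,0,0); (1,0,0,2); (1,0,2,0); (1,0,2,2); (1,2,2,0); (1,2,2,2); (2,0,0,0); (2,0,0,2); (2,0,2,0); (2,0,2,2); (2,2,2,0); (2,2,2,2)
under PSO → (1,0,0,0); (1,0,0,2); (1,0,2,0); (1,0,2,2); (1,2,2,0); (1,2,2,2); (2,0,0,0); (2,0,0,2); (2,0,2,0); (2,0,2,2); (2,2,2,0); (2,2,2,2)
target (1,0,0,0) ∈ {SC,TSO,PSO}

SC:yes TSO:yes PSO:yes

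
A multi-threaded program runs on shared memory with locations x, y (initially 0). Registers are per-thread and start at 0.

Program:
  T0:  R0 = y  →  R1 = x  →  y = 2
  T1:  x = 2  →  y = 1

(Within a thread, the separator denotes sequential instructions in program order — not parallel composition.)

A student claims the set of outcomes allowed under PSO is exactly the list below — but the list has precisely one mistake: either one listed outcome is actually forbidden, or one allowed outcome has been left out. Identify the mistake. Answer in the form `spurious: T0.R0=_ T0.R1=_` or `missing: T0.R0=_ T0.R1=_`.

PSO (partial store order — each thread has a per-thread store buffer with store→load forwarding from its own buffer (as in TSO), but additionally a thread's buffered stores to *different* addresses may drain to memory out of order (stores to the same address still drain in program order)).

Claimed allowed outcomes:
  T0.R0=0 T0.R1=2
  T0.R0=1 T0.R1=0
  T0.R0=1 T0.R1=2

outcome vector order: (T0.R0,T0.R1)
PSO (4): 0/0 0/2 1/0 1/2
PSO∖claimed = {0/0}

missing: T0.R0=0 T0.R1=0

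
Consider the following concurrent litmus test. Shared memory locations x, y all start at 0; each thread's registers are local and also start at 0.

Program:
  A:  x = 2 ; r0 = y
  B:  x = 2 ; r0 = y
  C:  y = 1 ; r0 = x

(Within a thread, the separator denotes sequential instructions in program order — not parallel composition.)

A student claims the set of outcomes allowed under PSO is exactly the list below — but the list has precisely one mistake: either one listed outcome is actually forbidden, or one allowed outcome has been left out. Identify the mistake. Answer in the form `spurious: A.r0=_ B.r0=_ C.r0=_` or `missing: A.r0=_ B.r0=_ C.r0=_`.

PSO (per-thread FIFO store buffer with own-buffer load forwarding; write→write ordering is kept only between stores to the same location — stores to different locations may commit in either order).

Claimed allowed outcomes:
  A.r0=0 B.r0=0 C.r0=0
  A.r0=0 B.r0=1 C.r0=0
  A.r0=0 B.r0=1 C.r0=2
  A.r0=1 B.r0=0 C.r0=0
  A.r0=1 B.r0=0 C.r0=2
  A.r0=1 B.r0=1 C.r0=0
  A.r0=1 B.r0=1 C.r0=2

missing: A.r0=0 B.r0=0 C.r0=2

outcome vector order: (A.r0,B.r0,C.r0)
PSO: 8 outcomes — {000 002 010 012 100 102 110 112}
PSO∖claimed = {002}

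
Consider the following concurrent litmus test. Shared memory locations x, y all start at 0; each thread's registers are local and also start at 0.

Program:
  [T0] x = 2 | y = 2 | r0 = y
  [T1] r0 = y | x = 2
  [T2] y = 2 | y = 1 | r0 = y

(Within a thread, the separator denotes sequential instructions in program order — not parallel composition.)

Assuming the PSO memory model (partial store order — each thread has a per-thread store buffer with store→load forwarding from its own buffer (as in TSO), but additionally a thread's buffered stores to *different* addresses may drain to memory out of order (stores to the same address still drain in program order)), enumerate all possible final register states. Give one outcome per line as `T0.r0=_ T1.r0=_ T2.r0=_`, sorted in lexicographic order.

outcome vector order: (T0.r0,T1.r0,T2.r0)
|PSO outcomes| = 9

T0.r0=1 T1.r0=0 T2.r0=1
T0.r0=1 T1.r0=1 T2.r0=1
T0.r0=1 T1.r0=2 T2.r0=1
T0.r0=2 T1.r0=0 T2.r0=1
T0.r0=2 T1.r0=0 T2.r0=2
T0.r0=2 T1.r0=1 T2.r0=1
T0.r0=2 T1.r0=1 T2.r0=2
T0.r0=2 T1.r0=2 T2.r0=1
T0.r0=2 T1.r0=2 T2.r0=2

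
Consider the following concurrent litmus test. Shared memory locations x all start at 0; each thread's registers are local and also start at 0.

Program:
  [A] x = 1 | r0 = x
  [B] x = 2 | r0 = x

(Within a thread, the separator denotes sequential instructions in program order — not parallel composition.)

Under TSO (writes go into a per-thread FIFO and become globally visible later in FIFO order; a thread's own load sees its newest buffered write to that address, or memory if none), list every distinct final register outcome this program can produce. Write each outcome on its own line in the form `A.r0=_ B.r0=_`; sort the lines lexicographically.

outcome vector order: (A.r0,B.r0)
|TSO outcomes| = 3

A.r0=1 B.r0=1
A.r0=1 B.r0=2
A.r0=2 B.r0=2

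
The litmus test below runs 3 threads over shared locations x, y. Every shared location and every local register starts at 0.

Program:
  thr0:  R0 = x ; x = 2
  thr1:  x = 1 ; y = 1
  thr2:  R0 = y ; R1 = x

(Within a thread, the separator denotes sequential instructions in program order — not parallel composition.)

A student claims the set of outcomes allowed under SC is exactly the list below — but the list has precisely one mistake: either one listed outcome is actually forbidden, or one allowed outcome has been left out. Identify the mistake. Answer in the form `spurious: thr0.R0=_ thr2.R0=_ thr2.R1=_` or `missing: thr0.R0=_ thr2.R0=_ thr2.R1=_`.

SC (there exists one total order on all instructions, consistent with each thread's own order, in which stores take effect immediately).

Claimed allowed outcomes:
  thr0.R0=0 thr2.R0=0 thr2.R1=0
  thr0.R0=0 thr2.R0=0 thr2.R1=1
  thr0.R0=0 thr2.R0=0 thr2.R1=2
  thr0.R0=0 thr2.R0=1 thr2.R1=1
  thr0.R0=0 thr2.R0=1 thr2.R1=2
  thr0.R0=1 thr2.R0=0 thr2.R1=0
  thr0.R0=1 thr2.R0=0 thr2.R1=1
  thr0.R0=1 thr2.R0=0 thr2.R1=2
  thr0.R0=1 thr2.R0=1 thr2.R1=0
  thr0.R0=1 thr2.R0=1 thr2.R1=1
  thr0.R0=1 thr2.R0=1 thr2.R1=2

outcome vector order: (thr0.R0,thr2.R0,thr2.R1)
SC: 10 outcomes — {0/0/0, 0/0/1, 0/0/2, 0/1/1, 0/1/2, 1/0/0, 1/0/1, 1/0/2, 1/1/1, 1/1/2}
claimed∖SC = {1/1/0}

spurious: thr0.R0=1 thr2.R0=1 thr2.R1=0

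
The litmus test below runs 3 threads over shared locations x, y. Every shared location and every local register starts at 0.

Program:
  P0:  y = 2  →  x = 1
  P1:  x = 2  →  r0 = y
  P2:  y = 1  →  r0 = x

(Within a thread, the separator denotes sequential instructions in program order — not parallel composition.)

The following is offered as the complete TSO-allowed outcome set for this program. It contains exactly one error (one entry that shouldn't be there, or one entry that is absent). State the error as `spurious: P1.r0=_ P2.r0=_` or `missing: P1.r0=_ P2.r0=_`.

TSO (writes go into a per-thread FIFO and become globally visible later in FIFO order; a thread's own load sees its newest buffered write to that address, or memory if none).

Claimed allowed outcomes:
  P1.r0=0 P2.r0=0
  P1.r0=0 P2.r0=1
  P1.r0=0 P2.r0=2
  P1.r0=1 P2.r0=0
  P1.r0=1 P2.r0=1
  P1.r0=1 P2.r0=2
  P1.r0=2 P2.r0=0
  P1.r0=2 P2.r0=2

outcome vector order: (P1.r0,P2.r0)
[TSO] allowed = {00; 01; 02; 10; 11; 12; 20; 21; 22}
TSO∖claimed = {21}

missing: P1.r0=2 P2.r0=1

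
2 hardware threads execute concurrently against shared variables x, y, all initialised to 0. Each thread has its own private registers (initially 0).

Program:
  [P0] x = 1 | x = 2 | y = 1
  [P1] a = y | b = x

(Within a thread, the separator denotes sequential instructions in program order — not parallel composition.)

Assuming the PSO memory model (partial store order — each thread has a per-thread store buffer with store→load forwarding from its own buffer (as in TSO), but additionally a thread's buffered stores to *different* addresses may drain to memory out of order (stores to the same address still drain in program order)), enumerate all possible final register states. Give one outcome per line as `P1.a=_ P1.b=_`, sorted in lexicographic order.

P1.a=0 P1.b=0
P1.a=0 P1.b=1
P1.a=0 P1.b=2
P1.a=1 P1.b=0
P1.a=1 P1.b=1
P1.a=1 P1.b=2

outcome vector order: (P1.a,P1.b)
|PSO outcomes| = 6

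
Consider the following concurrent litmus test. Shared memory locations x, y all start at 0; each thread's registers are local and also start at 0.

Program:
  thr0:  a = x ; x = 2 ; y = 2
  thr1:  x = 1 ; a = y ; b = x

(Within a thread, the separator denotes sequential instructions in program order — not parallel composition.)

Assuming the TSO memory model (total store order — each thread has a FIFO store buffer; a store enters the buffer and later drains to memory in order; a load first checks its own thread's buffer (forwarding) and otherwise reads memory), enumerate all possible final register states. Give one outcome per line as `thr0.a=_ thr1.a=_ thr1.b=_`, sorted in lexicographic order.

thr0.a=0 thr1.a=0 thr1.b=1
thr0.a=0 thr1.a=0 thr1.b=2
thr0.a=0 thr1.a=2 thr1.b=1
thr0.a=0 thr1.a=2 thr1.b=2
thr0.a=1 thr1.a=0 thr1.b=1
thr0.a=1 thr1.a=0 thr1.b=2
thr0.a=1 thr1.a=2 thr1.b=2

outcome vector order: (thr0.a,thr1.a,thr1.b)
|TSO outcomes| = 7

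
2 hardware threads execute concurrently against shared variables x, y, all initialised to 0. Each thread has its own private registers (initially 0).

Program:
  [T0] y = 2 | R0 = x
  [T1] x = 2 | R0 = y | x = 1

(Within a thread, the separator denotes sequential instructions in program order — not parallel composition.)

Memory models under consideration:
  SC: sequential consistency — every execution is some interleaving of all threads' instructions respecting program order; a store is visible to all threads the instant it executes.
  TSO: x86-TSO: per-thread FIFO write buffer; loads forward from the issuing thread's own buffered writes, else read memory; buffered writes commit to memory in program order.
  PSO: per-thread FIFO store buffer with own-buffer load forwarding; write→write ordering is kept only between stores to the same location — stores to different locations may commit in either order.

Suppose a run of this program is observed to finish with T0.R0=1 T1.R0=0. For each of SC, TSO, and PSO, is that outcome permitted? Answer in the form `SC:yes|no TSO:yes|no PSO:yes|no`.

SC:yes TSO:yes PSO:yes

outcome vector order: (T0.R0,T1.R0)
SC (5): 0/2 1/0 1/2 2/0 2/2
TSO (6): 0/0 0/2 1/0 1/2 2/0 2/2
PSO (6): 0/0 0/2 1/0 1/2 2/0 2/2
target 1/0 ∈ {SC,TSO,PSO}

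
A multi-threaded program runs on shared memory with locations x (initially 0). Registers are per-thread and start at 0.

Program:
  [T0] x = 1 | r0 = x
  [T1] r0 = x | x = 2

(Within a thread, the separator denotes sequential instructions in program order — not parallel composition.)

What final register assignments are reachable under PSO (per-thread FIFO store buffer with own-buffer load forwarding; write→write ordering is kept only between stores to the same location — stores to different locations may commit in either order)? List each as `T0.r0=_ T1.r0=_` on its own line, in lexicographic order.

outcome vector order: (T0.r0,T1.r0)
|PSO outcomes| = 4

T0.r0=1 T1.r0=0
T0.r0=1 T1.r0=1
T0.r0=2 T1.r0=0
T0.r0=2 T1.r0=1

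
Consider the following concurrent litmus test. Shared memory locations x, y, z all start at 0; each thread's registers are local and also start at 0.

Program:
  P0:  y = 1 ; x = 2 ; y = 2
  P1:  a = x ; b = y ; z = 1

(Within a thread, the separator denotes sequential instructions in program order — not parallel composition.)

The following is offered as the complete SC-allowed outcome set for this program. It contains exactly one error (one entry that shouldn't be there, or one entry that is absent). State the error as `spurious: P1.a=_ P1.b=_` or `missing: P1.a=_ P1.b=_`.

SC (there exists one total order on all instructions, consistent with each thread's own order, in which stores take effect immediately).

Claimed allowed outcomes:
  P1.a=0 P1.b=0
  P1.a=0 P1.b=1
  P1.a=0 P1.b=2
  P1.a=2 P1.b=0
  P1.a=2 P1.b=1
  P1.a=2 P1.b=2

spurious: P1.a=2 P1.b=0

outcome vector order: (P1.a,P1.b)
SC (5): <0 0>, <0 1>, <0 2>, <2 1>, <2 2>
claimed∖SC = {<2 0>}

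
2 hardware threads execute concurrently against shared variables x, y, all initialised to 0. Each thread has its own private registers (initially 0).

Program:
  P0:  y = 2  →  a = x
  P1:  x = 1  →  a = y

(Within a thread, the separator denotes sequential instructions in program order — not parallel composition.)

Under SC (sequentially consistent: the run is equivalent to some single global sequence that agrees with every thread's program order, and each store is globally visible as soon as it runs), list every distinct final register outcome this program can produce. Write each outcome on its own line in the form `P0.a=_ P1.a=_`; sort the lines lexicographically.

P0.a=0 P1.a=2
P0.a=1 P1.a=0
P0.a=1 P1.a=2

outcome vector order: (P0.a,P1.a)
|SC outcomes| = 3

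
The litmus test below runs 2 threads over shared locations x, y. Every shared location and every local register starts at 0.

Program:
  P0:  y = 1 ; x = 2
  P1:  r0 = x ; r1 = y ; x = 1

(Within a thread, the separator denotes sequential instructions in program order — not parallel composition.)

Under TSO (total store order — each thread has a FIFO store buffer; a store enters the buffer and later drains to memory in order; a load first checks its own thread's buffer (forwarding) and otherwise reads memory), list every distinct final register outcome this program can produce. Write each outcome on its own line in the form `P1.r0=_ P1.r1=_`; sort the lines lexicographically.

outcome vector order: (P1.r0,P1.r1)
|TSO outcomes| = 3

P1.r0=0 P1.r1=0
P1.r0=0 P1.r1=1
P1.r0=2 P1.r1=1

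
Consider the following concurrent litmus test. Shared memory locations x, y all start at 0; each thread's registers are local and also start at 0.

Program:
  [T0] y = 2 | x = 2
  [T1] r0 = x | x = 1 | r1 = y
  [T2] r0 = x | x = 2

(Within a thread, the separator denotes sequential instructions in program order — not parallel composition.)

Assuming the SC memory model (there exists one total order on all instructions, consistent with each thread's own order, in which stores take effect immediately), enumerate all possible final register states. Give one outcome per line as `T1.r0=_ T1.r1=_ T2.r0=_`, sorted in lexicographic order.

T1.r0=0 T1.r1=0 T2.r0=0
T1.r0=0 T1.r1=0 T2.r0=1
T1.r0=0 T1.r1=0 T2.r0=2
T1.r0=0 T1.r1=2 T2.r0=0
T1.r0=0 T1.r1=2 T2.r0=1
T1.r0=0 T1.r1=2 T2.r0=2
T1.r0=2 T1.r1=0 T2.r0=0
T1.r0=2 T1.r1=2 T2.r0=0
T1.r0=2 T1.r1=2 T2.r0=1
T1.r0=2 T1.r1=2 T2.r0=2

outcome vector order: (T1.r0,T1.r1,T2.r0)
|SC outcomes| = 10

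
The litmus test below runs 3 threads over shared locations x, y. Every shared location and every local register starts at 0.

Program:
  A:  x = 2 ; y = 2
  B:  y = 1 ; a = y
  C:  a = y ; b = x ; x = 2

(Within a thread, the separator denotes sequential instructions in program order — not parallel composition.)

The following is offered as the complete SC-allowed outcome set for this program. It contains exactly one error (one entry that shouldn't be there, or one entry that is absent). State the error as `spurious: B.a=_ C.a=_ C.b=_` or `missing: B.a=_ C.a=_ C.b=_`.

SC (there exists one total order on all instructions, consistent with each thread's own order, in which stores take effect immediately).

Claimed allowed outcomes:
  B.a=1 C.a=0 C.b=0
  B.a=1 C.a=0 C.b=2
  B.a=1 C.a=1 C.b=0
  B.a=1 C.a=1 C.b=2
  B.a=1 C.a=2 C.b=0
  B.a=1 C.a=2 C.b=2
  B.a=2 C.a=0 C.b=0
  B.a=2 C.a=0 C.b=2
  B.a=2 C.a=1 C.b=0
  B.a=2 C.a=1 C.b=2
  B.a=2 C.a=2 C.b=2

outcome vector order: (B.a,C.a,C.b)
SC (10): 1/0/0 1/0/2 1/1/0 1/1/2 1/2/2 2/0/0 2/0/2 2/1/0 2/1/2 2/2/2
claimed∖SC = {1/2/0}

spurious: B.a=1 C.a=2 C.b=0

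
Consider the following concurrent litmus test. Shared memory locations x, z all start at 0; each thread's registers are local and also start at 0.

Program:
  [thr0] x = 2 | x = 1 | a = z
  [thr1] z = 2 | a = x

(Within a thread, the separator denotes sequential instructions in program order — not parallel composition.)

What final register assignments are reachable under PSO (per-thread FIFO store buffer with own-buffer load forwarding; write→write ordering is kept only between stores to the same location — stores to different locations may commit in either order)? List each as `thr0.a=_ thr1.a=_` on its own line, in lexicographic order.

thr0.a=0 thr1.a=0
thr0.a=0 thr1.a=1
thr0.a=0 thr1.a=2
thr0.a=2 thr1.a=0
thr0.a=2 thr1.a=1
thr0.a=2 thr1.a=2

outcome vector order: (thr0.a,thr1.a)
|PSO outcomes| = 6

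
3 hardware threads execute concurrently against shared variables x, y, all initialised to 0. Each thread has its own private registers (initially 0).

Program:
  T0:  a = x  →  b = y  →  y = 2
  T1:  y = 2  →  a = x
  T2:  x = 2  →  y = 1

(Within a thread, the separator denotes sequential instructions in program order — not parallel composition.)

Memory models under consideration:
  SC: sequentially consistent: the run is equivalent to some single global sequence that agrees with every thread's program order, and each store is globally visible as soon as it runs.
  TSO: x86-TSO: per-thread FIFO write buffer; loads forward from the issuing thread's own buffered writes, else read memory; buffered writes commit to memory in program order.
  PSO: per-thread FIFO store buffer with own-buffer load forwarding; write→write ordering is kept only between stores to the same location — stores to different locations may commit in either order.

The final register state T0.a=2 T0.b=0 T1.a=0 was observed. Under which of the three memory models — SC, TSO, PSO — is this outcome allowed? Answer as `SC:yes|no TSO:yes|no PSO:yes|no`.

SC:no TSO:yes PSO:yes

outcome vector order: (T0.a,T0.b,T1.a)
[SC] allowed = {0/0/0; 0/0/2; 0/1/0; 0/1/2; 0/2/0; 0/2/2; 2/0/2; 2/1/0; 2/1/2; 2/2/0; 2/2/2}
[TSO] allowed = {0/0/0; 0/0/2; 0/1/0; 0/1/2; 0/2/0; 0/2/2; 2/0/0; 2/0/2; 2/1/0; 2/1/2; 2/2/0; 2/2/2}
[PSO] allowed = {0/0/0; 0/0/2; 0/1/0; 0/1/2; 0/2/0; 0/2/2; 2/0/0; 2/0/2; 2/1/0; 2/1/2; 2/2/0; 2/2/2}
target 2/0/0 ∈ {TSO,PSO}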